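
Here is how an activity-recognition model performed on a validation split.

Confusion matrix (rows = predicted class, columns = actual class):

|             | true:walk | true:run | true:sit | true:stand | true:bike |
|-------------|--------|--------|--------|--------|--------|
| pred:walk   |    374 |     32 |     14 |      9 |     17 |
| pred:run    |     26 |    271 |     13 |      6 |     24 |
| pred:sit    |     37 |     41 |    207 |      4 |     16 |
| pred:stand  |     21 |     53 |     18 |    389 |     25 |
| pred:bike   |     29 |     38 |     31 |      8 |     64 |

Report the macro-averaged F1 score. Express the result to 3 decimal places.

0.691

Per-class F1 score (2·TP/(2·TP+FP+FN)):
  walk: TP=374, FP=32+14+9+17=72, FN=26+37+21+29=113 → 748/933 = 0.8017
  run: TP=271, FP=26+13+6+24=69, FN=32+41+53+38=164 → 542/775 = 0.6994
  sit: TP=207, FP=37+41+4+16=98, FN=14+13+18+31=76 → 414/588 = 0.7041
  stand: TP=389, FP=21+53+18+25=117, FN=9+6+4+8=27 → 778/922 = 0.8438
  bike: TP=64, FP=29+38+31+8=106, FN=17+24+16+25=82 → 128/316 = 0.4051
Macro-F1 score = mean = (0.8017 + 0.6994 + 0.7041 + 0.8438 + 0.4051) / 5 = 0.691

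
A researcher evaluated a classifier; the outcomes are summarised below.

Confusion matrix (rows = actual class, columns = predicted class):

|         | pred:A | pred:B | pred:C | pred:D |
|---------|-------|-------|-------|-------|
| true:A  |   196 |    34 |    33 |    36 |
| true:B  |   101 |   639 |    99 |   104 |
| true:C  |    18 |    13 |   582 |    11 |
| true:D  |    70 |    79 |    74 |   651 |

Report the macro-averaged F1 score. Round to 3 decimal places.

0.731

Per-class F1 score (2·TP/(2·TP+FP+FN)):
  A: TP=196, FP=101+18+70=189, FN=34+33+36=103 → 392/684 = 0.5731
  B: TP=639, FP=34+13+79=126, FN=101+99+104=304 → 1278/1708 = 0.7482
  C: TP=582, FP=33+99+74=206, FN=18+13+11=42 → 1164/1412 = 0.8244
  D: TP=651, FP=36+104+11=151, FN=70+79+74=223 → 1302/1676 = 0.7768
Macro-F1 score = mean = (0.5731 + 0.7482 + 0.8244 + 0.7768) / 4 = 0.731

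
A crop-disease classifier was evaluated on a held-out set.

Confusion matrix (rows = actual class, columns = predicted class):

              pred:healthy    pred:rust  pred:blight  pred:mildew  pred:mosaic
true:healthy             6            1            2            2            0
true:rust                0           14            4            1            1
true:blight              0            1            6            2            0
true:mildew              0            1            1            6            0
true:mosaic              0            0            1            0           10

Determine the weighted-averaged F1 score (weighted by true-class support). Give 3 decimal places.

Per-class F1 score (2·TP/(2·TP+FP+FN)):
  healthy: TP=6, FP=0+0+0+0=0, FN=1+2+2+0=5 → 12/17 = 0.7059
  rust: TP=14, FP=1+1+1+0=3, FN=0+4+1+1=6 → 28/37 = 0.7568
  blight: TP=6, FP=2+4+1+1=8, FN=0+1+2+0=3 → 12/23 = 0.5217
  mildew: TP=6, FP=2+1+2+0=5, FN=0+1+1+0=2 → 12/19 = 0.6316
  mosaic: TP=10, FP=0+1+0+0=1, FN=0+0+1+0=1 → 20/22 = 0.9091
Weighted-F1 score = Σ (supportᵢ/N)·F1 scoreᵢ with N=59: (11/59)·0.7059 + (20/59)·0.7568 + (9/59)·0.5217 + (8/59)·0.6316 + (11/59)·0.9091 = 0.723

0.723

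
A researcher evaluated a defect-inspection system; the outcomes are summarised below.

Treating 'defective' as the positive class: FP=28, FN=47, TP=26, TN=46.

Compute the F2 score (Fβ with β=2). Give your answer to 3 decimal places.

0.376

Fβ = (1+β²)·TP / ((1+β²)·TP + β²·FN + FP), with β²=4
= 5·26 / (5·26 + 4·47 + 28) = 0.376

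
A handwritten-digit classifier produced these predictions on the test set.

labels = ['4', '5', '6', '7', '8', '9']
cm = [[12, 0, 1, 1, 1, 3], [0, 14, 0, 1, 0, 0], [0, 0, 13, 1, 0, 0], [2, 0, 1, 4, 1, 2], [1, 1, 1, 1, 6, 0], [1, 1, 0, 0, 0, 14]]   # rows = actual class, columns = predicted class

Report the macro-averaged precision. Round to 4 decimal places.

0.7374

Per-class precision (TP/(TP+FP)):
  4: TP=12, FP=0+0+2+1+1=4 → 12/16 = 0.75000
  5: TP=14, FP=0+0+0+1+1=2 → 14/16 = 0.87500
  6: TP=13, FP=1+0+1+1+0=3 → 13/16 = 0.81250
  7: TP=4, FP=1+1+1+1+0=4 → 4/8 = 0.50000
  8: TP=6, FP=1+0+0+1+0=2 → 6/8 = 0.75000
  9: TP=14, FP=3+0+0+2+0=5 → 14/19 = 0.73684
Macro-precision = mean = (0.75000 + 0.87500 + 0.81250 + 0.50000 + 0.75000 + 0.73684) / 6 = 0.7374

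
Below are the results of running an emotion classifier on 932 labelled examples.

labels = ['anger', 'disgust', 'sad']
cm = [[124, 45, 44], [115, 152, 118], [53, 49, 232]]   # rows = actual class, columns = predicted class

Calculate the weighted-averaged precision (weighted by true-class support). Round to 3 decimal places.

Per-class precision (TP/(TP+FP)):
  anger: TP=124, FP=115+53=168 → 124/292 = 0.4247
  disgust: TP=152, FP=45+49=94 → 152/246 = 0.6179
  sad: TP=232, FP=44+118=162 → 232/394 = 0.5888
Weighted-precision = Σ (supportᵢ/N)·precisionᵢ with N=932: (213/932)·0.4247 + (385/932)·0.6179 + (334/932)·0.5888 = 0.563

0.563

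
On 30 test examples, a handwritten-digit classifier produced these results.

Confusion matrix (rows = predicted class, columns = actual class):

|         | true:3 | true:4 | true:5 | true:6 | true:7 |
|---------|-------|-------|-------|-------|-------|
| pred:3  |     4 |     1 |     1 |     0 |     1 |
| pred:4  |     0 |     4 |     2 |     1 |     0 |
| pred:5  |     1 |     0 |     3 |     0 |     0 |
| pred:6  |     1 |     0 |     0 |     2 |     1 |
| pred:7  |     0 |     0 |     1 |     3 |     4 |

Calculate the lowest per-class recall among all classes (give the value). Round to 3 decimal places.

0.333

Per-class recall (TP/(TP+FN)):
  3: TP=4, FN=0+1+1+0=2 → 4/6 = 0.6667
  4: TP=4, FN=1+0+0+0=1 → 4/5 = 0.8000
  5: TP=3, FN=1+2+0+1=4 → 3/7 = 0.4286
  6: TP=2, FN=0+1+0+3=4 → 2/6 = 0.3333
  7: TP=4, FN=1+0+0+1=2 → 4/6 = 0.6667
Lowest is class '6' with recall = 0.333.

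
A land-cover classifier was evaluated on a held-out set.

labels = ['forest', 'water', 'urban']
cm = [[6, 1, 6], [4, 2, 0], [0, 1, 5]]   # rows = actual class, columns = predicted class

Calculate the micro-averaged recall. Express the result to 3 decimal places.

Micro-averaging pools counts across classes: ΣTP=13, ΣFP=12, ΣFN=12.
Micro-recall = TP/(TP+FN) on pooled counts = 0.520 (equals overall accuracy in single-label multiclass).

0.520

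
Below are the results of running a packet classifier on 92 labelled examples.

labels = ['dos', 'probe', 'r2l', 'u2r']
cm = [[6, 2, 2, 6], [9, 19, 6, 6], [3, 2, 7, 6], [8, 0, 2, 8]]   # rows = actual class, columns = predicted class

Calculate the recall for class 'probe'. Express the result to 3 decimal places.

Treat 'probe' as positive and all other classes as negative.
recall = TP/(TP+FN).
probe: TP=19, FN=9+6+6=21 → 19/40 = 0.4750

0.475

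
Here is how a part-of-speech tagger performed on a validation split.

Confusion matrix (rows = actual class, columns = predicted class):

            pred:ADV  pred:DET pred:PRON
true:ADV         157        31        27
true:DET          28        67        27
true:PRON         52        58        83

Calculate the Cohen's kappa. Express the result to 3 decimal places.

0.359

Observed agreement pₒ = trace/N = 307/530 = 0.5792
Expected agreement pₑ = Σ (rowᵢ·colᵢ)/N² = (215·237 + 122·156 + 193·137)/530² = 0.3433
κ = (pₒ − pₑ)/(1 − pₑ) = (0.5792 − 0.3433)/(1 − 0.3433) = 0.359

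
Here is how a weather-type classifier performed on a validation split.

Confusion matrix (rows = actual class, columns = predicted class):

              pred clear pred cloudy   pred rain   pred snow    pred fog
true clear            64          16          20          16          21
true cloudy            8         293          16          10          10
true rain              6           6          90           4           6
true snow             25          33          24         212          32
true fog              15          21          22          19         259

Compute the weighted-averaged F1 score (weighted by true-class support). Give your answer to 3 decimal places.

Per-class F1 score (2·TP/(2·TP+FP+FN)):
  clear: TP=64, FP=8+6+25+15=54, FN=16+20+16+21=73 → 128/255 = 0.5020
  cloudy: TP=293, FP=16+6+33+21=76, FN=8+16+10+10=44 → 586/706 = 0.8300
  rain: TP=90, FP=20+16+24+22=82, FN=6+6+4+6=22 → 180/284 = 0.6338
  snow: TP=212, FP=16+10+4+19=49, FN=25+33+24+32=114 → 424/587 = 0.7223
  fog: TP=259, FP=21+10+6+32=69, FN=15+21+22+19=77 → 518/664 = 0.7801
Weighted-F1 score = Σ (supportᵢ/N)·F1 scoreᵢ with N=1248: (137/1248)·0.5020 + (337/1248)·0.8300 + (112/1248)·0.6338 + (326/1248)·0.7223 + (336/1248)·0.7801 = 0.735

0.735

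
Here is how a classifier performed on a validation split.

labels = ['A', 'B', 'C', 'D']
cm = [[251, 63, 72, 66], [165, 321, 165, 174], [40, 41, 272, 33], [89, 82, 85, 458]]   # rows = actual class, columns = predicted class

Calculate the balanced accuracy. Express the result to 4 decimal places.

Balanced accuracy = mean of per-class recall.
  A: recall = 251/452 = 0.55531
  B: recall = 321/825 = 0.38909
  C: recall = 272/386 = 0.70466
  D: recall = 458/714 = 0.64146
Mean = (0.55531 + 0.38909 + 0.70466 + 0.64146) / 4 = 0.5726

0.5726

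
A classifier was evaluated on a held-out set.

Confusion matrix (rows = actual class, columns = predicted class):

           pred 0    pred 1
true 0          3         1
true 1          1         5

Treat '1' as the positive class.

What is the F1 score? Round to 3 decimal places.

Precision = TP/(TP+FP) = 5/6 = 0.8333
Recall = TP/(TP+FN) = 5/6 = 0.8333
F1 = 2·TP/(2·TP+FP+FN) = 10/12 = 0.833

0.833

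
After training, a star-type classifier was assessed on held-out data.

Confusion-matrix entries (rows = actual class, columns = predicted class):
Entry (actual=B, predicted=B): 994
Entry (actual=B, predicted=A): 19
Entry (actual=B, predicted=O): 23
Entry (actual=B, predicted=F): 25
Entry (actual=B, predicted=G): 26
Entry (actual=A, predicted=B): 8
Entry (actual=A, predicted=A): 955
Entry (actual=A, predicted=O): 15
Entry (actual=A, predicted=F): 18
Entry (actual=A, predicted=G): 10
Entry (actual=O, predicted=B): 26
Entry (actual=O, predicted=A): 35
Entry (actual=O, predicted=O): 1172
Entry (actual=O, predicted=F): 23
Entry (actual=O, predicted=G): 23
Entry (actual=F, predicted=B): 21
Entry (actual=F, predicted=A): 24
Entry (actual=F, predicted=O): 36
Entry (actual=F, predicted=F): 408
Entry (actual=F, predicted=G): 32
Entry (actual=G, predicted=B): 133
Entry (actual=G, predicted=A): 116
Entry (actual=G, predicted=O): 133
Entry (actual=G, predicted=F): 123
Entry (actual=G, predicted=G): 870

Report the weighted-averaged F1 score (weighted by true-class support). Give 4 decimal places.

Per-class F1 score (2·TP/(2·TP+FP+FN)):
  B: TP=994, FP=8+26+21+133=188, FN=19+23+25+26=93 → 1988/2269 = 0.87616
  A: TP=955, FP=19+35+24+116=194, FN=8+15+18+10=51 → 1910/2155 = 0.88631
  O: TP=1172, FP=23+15+36+133=207, FN=26+35+23+23=107 → 2344/2658 = 0.88187
  F: TP=408, FP=25+18+23+123=189, FN=21+24+36+32=113 → 816/1118 = 0.72987
  G: TP=870, FP=26+10+23+32=91, FN=133+116+133+123=505 → 1740/2336 = 0.74486
Weighted-F1 score = Σ (supportᵢ/N)·F1 scoreᵢ with N=5268: (1087/5268)·0.87616 + (1006/5268)·0.88631 + (1279/5268)·0.88187 + (521/5268)·0.72987 + (1375/5268)·0.74486 = 0.8307

0.8307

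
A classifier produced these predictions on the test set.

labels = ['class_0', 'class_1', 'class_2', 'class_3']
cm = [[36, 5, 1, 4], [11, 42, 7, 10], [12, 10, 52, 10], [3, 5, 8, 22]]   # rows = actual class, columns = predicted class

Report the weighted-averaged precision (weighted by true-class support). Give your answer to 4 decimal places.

0.6577

Per-class precision (TP/(TP+FP)):
  class_0: TP=36, FP=11+12+3=26 → 36/62 = 0.58065
  class_1: TP=42, FP=5+10+5=20 → 42/62 = 0.67742
  class_2: TP=52, FP=1+7+8=16 → 52/68 = 0.76471
  class_3: TP=22, FP=4+10+10=24 → 22/46 = 0.47826
Weighted-precision = Σ (supportᵢ/N)·precisionᵢ with N=238: (46/238)·0.58065 + (70/238)·0.67742 + (84/238)·0.76471 + (38/238)·0.47826 = 0.6577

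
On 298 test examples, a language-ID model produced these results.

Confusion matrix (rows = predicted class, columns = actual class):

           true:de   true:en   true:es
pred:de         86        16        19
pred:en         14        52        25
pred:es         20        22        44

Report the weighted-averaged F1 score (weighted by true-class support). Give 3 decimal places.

0.610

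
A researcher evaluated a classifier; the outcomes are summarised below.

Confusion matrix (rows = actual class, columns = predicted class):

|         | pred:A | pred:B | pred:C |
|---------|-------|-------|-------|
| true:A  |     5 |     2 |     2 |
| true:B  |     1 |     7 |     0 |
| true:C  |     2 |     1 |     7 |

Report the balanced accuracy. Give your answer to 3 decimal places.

Balanced accuracy = mean of per-class recall.
  A: recall = 5/9 = 0.5556
  B: recall = 7/8 = 0.8750
  C: recall = 7/10 = 0.7000
Mean = (0.5556 + 0.8750 + 0.7000) / 3 = 0.710

0.710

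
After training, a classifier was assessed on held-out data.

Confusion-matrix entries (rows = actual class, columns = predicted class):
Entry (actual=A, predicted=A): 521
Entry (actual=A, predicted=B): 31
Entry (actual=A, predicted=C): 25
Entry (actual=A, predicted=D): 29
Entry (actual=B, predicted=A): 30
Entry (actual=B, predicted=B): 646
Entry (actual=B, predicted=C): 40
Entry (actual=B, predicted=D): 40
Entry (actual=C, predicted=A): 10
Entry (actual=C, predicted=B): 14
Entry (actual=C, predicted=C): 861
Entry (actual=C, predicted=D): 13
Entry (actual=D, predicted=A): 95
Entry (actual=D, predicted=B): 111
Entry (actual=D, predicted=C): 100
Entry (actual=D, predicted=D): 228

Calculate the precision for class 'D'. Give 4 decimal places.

One-vs-rest for 'D': TP = diagonal; FP = other classes predicted 'D'; FN = 'D' predicted as other.
precision = TP/(TP+FP).
D: TP=228, FP=29+40+13=82 → 228/310 = 0.73548

0.7355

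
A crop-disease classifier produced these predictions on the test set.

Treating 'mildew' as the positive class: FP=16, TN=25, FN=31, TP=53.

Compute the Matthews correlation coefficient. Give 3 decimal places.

0.227

MCC = (TP·TN − FP·FN) / √((TP+FP)(TP+FN)(TN+FP)(TN+FN))
Numerator = 53·25 − 16·31 = 829
Denominator = √(69·84·41·56) = √13307616 = 3647.9605
MCC = 829 / 3647.9605 = 0.227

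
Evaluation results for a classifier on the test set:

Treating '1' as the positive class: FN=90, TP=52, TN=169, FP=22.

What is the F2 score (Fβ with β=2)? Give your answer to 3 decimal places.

0.405

Fβ = (1+β²)·TP / ((1+β²)·TP + β²·FN + FP), with β²=4
= 5·52 / (5·52 + 4·90 + 22) = 0.405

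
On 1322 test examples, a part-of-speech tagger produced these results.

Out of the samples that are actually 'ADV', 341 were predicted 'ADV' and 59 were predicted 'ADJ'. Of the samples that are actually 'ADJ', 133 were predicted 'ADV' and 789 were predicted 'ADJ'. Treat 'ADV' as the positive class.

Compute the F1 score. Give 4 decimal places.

0.7803

Precision = TP/(TP+FP) = 341/474 = 0.7194
Recall = TP/(TP+FN) = 341/400 = 0.8525
F1 = 2·TP/(2·TP+FP+FN) = 682/874 = 0.7803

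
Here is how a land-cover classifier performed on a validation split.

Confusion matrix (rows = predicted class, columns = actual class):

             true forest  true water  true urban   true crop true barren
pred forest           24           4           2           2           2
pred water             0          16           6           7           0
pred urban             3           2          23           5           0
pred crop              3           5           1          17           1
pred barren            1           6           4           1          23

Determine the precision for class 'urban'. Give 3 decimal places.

0.697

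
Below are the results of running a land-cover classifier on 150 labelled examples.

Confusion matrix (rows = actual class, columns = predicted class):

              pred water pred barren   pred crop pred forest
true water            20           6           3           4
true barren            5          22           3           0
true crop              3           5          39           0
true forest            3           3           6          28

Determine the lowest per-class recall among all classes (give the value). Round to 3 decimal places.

Per-class recall (TP/(TP+FN)):
  water: TP=20, FN=6+3+4=13 → 20/33 = 0.6061
  barren: TP=22, FN=5+3+0=8 → 22/30 = 0.7333
  crop: TP=39, FN=3+5+0=8 → 39/47 = 0.8298
  forest: TP=28, FN=3+3+6=12 → 28/40 = 0.7000
Lowest is class 'water' with recall = 0.606.

0.606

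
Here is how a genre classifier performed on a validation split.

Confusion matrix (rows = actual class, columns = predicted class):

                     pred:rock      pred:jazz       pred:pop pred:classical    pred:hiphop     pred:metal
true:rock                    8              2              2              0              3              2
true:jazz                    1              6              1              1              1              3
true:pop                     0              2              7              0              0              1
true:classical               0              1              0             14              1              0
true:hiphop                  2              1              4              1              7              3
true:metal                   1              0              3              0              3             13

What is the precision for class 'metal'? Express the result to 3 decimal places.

Take TP from the diagonal, FP from the rest of the 'metal' prediction marginal, FN from the rest of the 'metal' actual marginal.
precision = TP/(TP+FP).
metal: TP=13, FP=2+3+1+0+3=9 → 13/22 = 0.5909

0.591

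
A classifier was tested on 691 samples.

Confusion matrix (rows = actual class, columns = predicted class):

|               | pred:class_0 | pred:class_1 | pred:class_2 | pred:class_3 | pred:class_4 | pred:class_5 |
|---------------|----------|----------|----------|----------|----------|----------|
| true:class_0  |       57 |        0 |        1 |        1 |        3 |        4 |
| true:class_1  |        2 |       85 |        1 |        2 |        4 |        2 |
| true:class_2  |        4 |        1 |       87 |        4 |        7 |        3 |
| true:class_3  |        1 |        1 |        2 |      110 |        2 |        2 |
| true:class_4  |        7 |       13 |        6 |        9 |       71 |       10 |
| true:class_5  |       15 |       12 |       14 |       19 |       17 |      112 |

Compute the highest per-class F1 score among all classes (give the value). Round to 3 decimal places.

Per-class F1 score (2·TP/(2·TP+FP+FN)):
  class_0: TP=57, FP=2+4+1+7+15=29, FN=0+1+1+3+4=9 → 114/152 = 0.7500
  class_1: TP=85, FP=0+1+1+13+12=27, FN=2+1+2+4+2=11 → 170/208 = 0.8173
  class_2: TP=87, FP=1+1+2+6+14=24, FN=4+1+4+7+3=19 → 174/217 = 0.8018
  class_3: TP=110, FP=1+2+4+9+19=35, FN=1+1+2+2+2=8 → 220/263 = 0.8365
  class_4: TP=71, FP=3+4+7+2+17=33, FN=7+13+6+9+10=45 → 142/220 = 0.6455
  class_5: TP=112, FP=4+2+3+2+10=21, FN=15+12+14+19+17=77 → 224/322 = 0.6957
Highest is class 'class_3' with F1 score = 0.837.

0.837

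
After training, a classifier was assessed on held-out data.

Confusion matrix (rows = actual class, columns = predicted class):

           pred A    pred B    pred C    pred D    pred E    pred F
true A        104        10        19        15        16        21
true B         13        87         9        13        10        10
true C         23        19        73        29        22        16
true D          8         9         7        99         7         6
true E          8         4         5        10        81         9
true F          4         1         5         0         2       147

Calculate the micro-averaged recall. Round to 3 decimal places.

0.642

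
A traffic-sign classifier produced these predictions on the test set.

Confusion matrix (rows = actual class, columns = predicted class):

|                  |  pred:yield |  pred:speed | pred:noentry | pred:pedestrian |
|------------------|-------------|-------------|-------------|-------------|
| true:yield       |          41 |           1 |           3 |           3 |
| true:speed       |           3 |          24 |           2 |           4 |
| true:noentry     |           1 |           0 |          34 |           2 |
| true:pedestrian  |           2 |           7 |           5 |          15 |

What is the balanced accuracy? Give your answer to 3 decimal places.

0.754

Balanced accuracy = mean of per-class recall.
  yield: recall = 41/48 = 0.8542
  speed: recall = 24/33 = 0.7273
  noentry: recall = 34/37 = 0.9189
  pedestrian: recall = 15/29 = 0.5172
Mean = (0.8542 + 0.7273 + 0.9189 + 0.5172) / 4 = 0.754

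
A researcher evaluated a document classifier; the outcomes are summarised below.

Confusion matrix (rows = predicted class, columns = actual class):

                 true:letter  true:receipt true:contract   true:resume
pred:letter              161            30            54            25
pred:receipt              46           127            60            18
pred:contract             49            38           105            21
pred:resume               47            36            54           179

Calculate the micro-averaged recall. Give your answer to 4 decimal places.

Micro-averaging pools counts across classes: ΣTP=572, ΣFP=478, ΣFN=478.
Micro-recall = TP/(TP+FN) on pooled counts = 0.5448 (equals overall accuracy in single-label multiclass).

0.5448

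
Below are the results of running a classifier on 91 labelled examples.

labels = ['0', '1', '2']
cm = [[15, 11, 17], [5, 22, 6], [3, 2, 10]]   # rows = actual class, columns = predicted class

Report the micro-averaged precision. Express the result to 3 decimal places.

Micro-averaging pools counts across classes: ΣTP=47, ΣFP=44, ΣFN=44.
Micro-precision = TP/(TP+FP) on pooled counts = 0.516 (equals overall accuracy in single-label multiclass).

0.516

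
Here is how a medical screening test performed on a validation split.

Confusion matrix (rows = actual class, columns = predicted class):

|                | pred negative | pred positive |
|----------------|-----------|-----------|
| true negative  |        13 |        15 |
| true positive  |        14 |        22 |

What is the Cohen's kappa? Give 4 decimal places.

Observed agreement pₒ = trace/N = 35/64 = 0.54688
Expected agreement pₑ = Σ (rowᵢ·colᵢ)/N² = (28·27 + 36·37)/64² = 0.50977
κ = (pₒ − pₑ)/(1 − pₑ) = (0.54688 − 0.50977)/(1 − 0.50977) = 0.0757

0.0757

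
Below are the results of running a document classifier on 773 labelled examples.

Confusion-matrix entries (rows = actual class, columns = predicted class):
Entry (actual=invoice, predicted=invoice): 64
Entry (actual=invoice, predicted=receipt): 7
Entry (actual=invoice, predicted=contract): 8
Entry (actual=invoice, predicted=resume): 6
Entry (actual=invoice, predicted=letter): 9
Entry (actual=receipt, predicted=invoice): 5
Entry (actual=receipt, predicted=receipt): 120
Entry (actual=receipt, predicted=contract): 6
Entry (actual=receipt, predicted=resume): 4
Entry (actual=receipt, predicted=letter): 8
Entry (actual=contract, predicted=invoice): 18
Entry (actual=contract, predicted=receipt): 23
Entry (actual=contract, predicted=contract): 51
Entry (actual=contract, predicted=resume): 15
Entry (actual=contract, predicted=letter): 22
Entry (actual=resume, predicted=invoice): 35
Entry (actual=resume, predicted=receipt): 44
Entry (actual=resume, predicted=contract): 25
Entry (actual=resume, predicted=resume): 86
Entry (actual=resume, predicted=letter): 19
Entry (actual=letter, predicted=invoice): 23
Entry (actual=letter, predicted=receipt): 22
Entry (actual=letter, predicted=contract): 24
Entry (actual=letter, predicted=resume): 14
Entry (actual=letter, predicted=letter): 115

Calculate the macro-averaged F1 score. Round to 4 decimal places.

Per-class F1 score (2·TP/(2·TP+FP+FN)):
  invoice: TP=64, FP=5+18+35+23=81, FN=7+8+6+9=30 → 128/239 = 0.53556
  receipt: TP=120, FP=7+23+44+22=96, FN=5+6+4+8=23 → 240/359 = 0.66852
  contract: TP=51, FP=8+6+25+24=63, FN=18+23+15+22=78 → 102/243 = 0.41975
  resume: TP=86, FP=6+4+15+14=39, FN=35+44+25+19=123 → 172/334 = 0.51497
  letter: TP=115, FP=9+8+22+19=58, FN=23+22+24+14=83 → 230/371 = 0.61995
Macro-F1 score = mean = (0.53556 + 0.66852 + 0.41975 + 0.51497 + 0.61995) / 5 = 0.5518

0.5518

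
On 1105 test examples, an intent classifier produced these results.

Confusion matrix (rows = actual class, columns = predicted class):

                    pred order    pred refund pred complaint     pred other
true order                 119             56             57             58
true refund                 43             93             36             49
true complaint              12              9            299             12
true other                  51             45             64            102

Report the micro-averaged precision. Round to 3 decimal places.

0.555

Micro-averaging pools counts across classes: ΣTP=613, ΣFP=492, ΣFN=492.
Micro-precision = TP/(TP+FP) on pooled counts = 0.555 (equals overall accuracy in single-label multiclass).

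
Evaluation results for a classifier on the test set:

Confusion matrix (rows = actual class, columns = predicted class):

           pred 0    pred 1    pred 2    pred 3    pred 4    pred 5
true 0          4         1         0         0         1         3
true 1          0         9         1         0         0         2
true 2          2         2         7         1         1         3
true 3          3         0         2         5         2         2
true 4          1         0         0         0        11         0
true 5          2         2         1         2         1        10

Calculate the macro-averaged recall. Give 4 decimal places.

0.5769

Per-class recall (TP/(TP+FN)):
  0: TP=4, FN=1+0+0+1+3=5 → 4/9 = 0.44444
  1: TP=9, FN=0+1+0+0+2=3 → 9/12 = 0.75000
  2: TP=7, FN=2+2+1+1+3=9 → 7/16 = 0.43750
  3: TP=5, FN=3+0+2+2+2=9 → 5/14 = 0.35714
  4: TP=11, FN=1+0+0+0+0=1 → 11/12 = 0.91667
  5: TP=10, FN=2+2+1+2+1=8 → 10/18 = 0.55556
Macro-recall = mean = (0.44444 + 0.75000 + 0.43750 + 0.35714 + 0.91667 + 0.55556) / 6 = 0.5769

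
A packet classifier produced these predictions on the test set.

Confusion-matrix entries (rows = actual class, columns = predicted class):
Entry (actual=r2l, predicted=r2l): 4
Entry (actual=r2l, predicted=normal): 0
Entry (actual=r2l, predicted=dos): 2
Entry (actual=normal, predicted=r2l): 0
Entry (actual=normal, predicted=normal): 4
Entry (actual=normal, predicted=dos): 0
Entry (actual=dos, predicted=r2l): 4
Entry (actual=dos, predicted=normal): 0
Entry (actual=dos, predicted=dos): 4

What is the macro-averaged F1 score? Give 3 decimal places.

0.714

Per-class F1 score (2·TP/(2·TP+FP+FN)):
  r2l: TP=4, FP=0+4=4, FN=0+2=2 → 8/14 = 0.5714
  normal: TP=4, FP=0+0=0, FN=0+0=0 → 8/8 = 1.0000
  dos: TP=4, FP=2+0=2, FN=4+0=4 → 8/14 = 0.5714
Macro-F1 score = mean = (0.5714 + 1.0000 + 0.5714) / 3 = 0.714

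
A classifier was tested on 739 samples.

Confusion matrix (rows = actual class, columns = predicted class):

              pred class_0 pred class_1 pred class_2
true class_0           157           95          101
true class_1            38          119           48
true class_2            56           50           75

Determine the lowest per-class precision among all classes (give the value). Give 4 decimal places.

Per-class precision (TP/(TP+FP)):
  class_0: TP=157, FP=38+56=94 → 157/251 = 0.62550
  class_1: TP=119, FP=95+50=145 → 119/264 = 0.45076
  class_2: TP=75, FP=101+48=149 → 75/224 = 0.33482
Lowest is class 'class_2' with precision = 0.3348.

0.3348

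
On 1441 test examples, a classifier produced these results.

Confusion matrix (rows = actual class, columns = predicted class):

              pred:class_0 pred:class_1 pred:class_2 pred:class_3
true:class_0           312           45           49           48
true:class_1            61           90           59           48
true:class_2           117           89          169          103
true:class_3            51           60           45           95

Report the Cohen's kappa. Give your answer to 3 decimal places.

Observed agreement pₒ = trace/N = 666/1441 = 0.4622
Expected agreement pₑ = Σ (rowᵢ·colᵢ)/N² = (454·541 + 258·284 + 478·322 + 251·294)/1441² = 0.2632
κ = (pₒ − pₑ)/(1 − pₑ) = (0.4622 − 0.2632)/(1 − 0.2632) = 0.270

0.270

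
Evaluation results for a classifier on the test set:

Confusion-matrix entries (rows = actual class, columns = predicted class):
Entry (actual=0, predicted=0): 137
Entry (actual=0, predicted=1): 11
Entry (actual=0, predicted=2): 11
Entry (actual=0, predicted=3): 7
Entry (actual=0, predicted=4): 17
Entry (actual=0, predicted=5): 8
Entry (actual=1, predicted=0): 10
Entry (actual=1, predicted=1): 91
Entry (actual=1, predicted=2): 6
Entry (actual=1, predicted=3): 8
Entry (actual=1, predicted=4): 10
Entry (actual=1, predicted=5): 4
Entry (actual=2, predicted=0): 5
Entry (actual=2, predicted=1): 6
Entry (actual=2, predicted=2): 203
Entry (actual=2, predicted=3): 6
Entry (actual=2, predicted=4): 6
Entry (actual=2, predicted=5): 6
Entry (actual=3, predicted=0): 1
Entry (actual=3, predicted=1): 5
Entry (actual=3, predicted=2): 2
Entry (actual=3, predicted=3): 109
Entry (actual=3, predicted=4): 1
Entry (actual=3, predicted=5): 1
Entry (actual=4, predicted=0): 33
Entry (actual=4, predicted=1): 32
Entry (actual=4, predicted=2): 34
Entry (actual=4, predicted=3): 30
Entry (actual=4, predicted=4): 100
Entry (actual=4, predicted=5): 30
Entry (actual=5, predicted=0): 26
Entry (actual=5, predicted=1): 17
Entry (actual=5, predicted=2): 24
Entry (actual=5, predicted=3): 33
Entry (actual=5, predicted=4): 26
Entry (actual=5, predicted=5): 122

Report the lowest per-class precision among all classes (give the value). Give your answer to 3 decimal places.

0.562

Per-class precision (TP/(TP+FP)):
  0: TP=137, FP=10+5+1+33+26=75 → 137/212 = 0.6462
  1: TP=91, FP=11+6+5+32+17=71 → 91/162 = 0.5617
  2: TP=203, FP=11+6+2+34+24=77 → 203/280 = 0.7250
  3: TP=109, FP=7+8+6+30+33=84 → 109/193 = 0.5648
  4: TP=100, FP=17+10+6+1+26=60 → 100/160 = 0.6250
  5: TP=122, FP=8+4+6+1+30=49 → 122/171 = 0.7135
Lowest is class '1' with precision = 0.562.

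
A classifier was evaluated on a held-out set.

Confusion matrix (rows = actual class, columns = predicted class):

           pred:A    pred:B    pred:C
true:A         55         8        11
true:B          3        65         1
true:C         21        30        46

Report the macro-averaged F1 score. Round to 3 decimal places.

Per-class F1 score (2·TP/(2·TP+FP+FN)):
  A: TP=55, FP=3+21=24, FN=8+11=19 → 110/153 = 0.7190
  B: TP=65, FP=8+30=38, FN=3+1=4 → 130/172 = 0.7558
  C: TP=46, FP=11+1=12, FN=21+30=51 → 92/155 = 0.5935
Macro-F1 score = mean = (0.7190 + 0.7558 + 0.5935) / 3 = 0.689

0.689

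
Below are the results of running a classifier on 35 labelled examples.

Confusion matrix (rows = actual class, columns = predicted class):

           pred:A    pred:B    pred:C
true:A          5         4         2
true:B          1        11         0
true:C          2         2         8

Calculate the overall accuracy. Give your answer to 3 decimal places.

0.686

Accuracy = trace / total = (5+11+8=24) / 35 = 24/35 = 0.686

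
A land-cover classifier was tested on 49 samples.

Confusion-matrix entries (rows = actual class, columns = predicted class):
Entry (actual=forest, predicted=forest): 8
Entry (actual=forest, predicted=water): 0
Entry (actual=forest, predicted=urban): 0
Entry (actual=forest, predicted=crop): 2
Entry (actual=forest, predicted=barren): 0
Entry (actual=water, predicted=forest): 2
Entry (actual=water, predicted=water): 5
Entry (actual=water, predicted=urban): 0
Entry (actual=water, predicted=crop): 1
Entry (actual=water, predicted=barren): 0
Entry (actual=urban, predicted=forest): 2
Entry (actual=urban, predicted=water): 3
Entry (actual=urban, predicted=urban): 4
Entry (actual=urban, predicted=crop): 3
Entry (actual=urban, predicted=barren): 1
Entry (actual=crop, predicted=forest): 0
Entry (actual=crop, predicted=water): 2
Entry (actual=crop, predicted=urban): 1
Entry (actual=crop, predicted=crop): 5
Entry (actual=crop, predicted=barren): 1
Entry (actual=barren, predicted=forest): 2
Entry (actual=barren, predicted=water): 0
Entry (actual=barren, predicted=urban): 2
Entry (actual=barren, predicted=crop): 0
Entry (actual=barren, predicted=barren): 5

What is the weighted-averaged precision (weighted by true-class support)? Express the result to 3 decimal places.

0.565

Per-class precision (TP/(TP+FP)):
  forest: TP=8, FP=2+2+0+2=6 → 8/14 = 0.5714
  water: TP=5, FP=0+3+2+0=5 → 5/10 = 0.5000
  urban: TP=4, FP=0+0+1+2=3 → 4/7 = 0.5714
  crop: TP=5, FP=2+1+3+0=6 → 5/11 = 0.4545
  barren: TP=5, FP=0+0+1+1=2 → 5/7 = 0.7143
Weighted-precision = Σ (supportᵢ/N)·precisionᵢ with N=49: (10/49)·0.5714 + (8/49)·0.5000 + (13/49)·0.5714 + (9/49)·0.4545 + (9/49)·0.7143 = 0.565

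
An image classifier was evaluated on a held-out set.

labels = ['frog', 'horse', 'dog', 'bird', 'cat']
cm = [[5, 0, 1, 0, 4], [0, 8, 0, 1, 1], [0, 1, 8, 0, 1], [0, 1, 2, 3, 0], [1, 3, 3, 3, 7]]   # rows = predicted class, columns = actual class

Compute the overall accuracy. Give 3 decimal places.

Accuracy = trace / total = (5+8+8+3+7=31) / 53 = 31/53 = 0.585

0.585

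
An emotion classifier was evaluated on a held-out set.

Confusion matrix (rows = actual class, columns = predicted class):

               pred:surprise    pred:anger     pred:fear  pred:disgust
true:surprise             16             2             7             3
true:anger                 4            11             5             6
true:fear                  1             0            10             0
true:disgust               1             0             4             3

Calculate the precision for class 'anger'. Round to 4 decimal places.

Treat 'anger' as positive and all other classes as negative.
precision = TP/(TP+FP).
anger: TP=11, FP=2+0+0=2 → 11/13 = 0.84615

0.8462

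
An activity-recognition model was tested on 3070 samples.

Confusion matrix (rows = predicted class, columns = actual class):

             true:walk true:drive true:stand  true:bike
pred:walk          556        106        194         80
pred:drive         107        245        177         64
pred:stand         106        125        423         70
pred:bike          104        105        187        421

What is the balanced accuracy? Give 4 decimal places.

0.5382

Balanced accuracy = mean of per-class recall.
  walk: recall = 556/873 = 0.63688
  drive: recall = 245/581 = 0.42169
  stand: recall = 423/981 = 0.43119
  bike: recall = 421/635 = 0.66299
Mean = (0.63688 + 0.42169 + 0.43119 + 0.66299) / 4 = 0.5382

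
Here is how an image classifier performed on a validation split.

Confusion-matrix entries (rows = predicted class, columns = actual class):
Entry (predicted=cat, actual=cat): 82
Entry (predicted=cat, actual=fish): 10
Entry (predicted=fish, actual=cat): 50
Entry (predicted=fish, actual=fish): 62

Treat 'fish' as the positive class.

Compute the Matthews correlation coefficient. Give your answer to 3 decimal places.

MCC = (TP·TN − FP·FN) / √((TP+FP)(TP+FN)(TN+FP)(TN+FN))
Numerator = 62·82 − 50·10 = 4584
Denominator = √(112·72·132·92) = √97929216 = 9895.9192
MCC = 4584 / 9895.9192 = 0.463

0.463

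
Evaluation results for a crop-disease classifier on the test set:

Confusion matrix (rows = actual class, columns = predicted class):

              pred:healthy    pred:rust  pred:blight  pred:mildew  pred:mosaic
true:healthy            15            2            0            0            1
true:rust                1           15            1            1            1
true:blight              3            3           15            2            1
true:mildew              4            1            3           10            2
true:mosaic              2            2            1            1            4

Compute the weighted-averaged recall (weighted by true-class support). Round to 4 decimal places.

0.6484

Per-class recall (TP/(TP+FN)):
  healthy: TP=15, FN=2+0+0+1=3 → 15/18 = 0.83333
  rust: TP=15, FN=1+1+1+1=4 → 15/19 = 0.78947
  blight: TP=15, FN=3+3+2+1=9 → 15/24 = 0.62500
  mildew: TP=10, FN=4+1+3+2=10 → 10/20 = 0.50000
  mosaic: TP=4, FN=2+2+1+1=6 → 4/10 = 0.40000
Weighted-recall = Σ (supportᵢ/N)·recallᵢ with N=91: (18/91)·0.83333 + (19/91)·0.78947 + (24/91)·0.62500 + (20/91)·0.50000 + (10/91)·0.40000 = 0.6484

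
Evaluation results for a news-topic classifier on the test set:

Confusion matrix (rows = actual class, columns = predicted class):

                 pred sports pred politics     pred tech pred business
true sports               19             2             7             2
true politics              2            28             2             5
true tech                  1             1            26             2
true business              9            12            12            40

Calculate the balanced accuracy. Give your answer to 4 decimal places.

0.7012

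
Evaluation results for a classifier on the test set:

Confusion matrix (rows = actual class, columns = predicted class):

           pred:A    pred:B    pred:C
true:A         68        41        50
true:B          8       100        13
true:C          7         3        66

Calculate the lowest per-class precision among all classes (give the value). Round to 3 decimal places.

0.512

Per-class precision (TP/(TP+FP)):
  A: TP=68, FP=8+7=15 → 68/83 = 0.8193
  B: TP=100, FP=41+3=44 → 100/144 = 0.6944
  C: TP=66, FP=50+13=63 → 66/129 = 0.5116
Lowest is class 'C' with precision = 0.512.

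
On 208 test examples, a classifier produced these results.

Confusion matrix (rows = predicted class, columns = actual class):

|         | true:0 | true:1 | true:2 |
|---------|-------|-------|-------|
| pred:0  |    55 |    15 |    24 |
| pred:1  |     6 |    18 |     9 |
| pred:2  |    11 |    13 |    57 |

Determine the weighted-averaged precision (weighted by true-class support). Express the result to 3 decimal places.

0.628

Per-class precision (TP/(TP+FP)):
  0: TP=55, FP=15+24=39 → 55/94 = 0.5851
  1: TP=18, FP=6+9=15 → 18/33 = 0.5455
  2: TP=57, FP=11+13=24 → 57/81 = 0.7037
Weighted-precision = Σ (supportᵢ/N)·precisionᵢ with N=208: (72/208)·0.5851 + (46/208)·0.5455 + (90/208)·0.7037 = 0.628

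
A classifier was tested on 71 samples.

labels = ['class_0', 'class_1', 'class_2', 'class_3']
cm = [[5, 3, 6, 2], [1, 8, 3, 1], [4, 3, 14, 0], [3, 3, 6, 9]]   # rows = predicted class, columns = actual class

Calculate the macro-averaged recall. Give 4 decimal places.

0.5220

Per-class recall (TP/(TP+FN)):
  class_0: TP=5, FN=1+4+3=8 → 5/13 = 0.38462
  class_1: TP=8, FN=3+3+3=9 → 8/17 = 0.47059
  class_2: TP=14, FN=6+3+6=15 → 14/29 = 0.48276
  class_3: TP=9, FN=2+1+0=3 → 9/12 = 0.75000
Macro-recall = mean = (0.38462 + 0.47059 + 0.48276 + 0.75000) / 4 = 0.5220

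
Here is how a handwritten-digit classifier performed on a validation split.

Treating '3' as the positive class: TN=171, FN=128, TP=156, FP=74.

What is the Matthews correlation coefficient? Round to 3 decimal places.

0.249

MCC = (TP·TN − FP·FN) / √((TP+FP)(TP+FN)(TN+FP)(TN+FN))
Numerator = 156·171 − 74·128 = 17204
Denominator = √(230·284·245·299) = √4785016600 = 69173.8144
MCC = 17204 / 69173.8144 = 0.249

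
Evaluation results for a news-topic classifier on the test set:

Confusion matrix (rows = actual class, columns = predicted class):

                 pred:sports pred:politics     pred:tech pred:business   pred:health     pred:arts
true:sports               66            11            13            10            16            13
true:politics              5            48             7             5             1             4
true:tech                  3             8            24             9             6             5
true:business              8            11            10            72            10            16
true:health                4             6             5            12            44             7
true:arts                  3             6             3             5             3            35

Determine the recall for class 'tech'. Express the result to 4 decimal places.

0.4364

Treat 'tech' as positive and all other classes as negative.
recall = TP/(TP+FN).
tech: TP=24, FN=3+8+9+6+5=31 → 24/55 = 0.43636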